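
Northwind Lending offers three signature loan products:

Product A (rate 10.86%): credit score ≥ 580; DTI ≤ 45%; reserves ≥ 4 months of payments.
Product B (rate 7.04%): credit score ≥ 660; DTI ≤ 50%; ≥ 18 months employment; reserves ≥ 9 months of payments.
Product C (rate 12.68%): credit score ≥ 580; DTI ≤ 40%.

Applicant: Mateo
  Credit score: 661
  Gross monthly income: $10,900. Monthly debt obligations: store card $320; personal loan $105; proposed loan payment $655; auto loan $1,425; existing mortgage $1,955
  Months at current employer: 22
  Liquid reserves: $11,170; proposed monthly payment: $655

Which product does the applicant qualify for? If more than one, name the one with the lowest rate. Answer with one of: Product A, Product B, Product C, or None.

Product B

Total debts = (320 + 105 + 655 + 1,425 + 1,955) = 4,460; DTI = 4,460/10,900 = 40.9%.
Reserves = 11,170/655 = 17.1 months.
Product A: score 661 ≥ 580; DTI 40.9% ≤ 45%; reserves 17.1 ≥ 4 mo → qualifies.
Product B: score 661 ≥ 660; DTI 40.9% ≤ 50%; employment 22 ≥ 18 mo; reserves 17.1 ≥ 9 mo → qualifies.
Product C: score 661 ≥ 580; DTI 40.9% > 40% → does not qualify.
Qualifying: Product A, Product B. Lowest rate is 7.04% → Product B.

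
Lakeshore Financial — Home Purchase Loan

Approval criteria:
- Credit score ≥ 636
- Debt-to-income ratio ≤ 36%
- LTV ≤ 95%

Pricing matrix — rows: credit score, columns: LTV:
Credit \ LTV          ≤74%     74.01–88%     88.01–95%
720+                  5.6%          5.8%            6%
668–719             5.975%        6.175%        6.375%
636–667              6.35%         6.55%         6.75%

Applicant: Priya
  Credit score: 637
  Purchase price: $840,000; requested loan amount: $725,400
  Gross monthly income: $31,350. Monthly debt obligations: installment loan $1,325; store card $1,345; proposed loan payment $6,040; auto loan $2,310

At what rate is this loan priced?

6.55%

Credit score 637 ≥ 636; Total monthly debts = (1,325 + 1,345 + 6,040 + 2,310) = 11,020. DTI = 11,020/31,350 = 35.2% ≤ 36%
LTV: 725,400 ÷ 840,000 = 86.4%, within 95% cap
Row: 637 falls in 636–667. Column: 86.4% falls in 74.01–88%. Rate = 6.55%.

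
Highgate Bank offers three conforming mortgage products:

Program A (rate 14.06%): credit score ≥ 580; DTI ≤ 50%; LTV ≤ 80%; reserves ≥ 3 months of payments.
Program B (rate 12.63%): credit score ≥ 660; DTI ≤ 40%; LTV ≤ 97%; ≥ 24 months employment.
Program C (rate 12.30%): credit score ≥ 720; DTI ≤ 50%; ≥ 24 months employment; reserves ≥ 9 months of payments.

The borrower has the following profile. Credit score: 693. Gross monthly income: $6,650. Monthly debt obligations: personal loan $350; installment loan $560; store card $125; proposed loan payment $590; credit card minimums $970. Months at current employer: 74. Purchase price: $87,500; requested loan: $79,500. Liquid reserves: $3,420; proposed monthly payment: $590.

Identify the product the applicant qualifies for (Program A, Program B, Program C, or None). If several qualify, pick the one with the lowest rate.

Total debts = (350 + 560 + 125 + 590 + 970) = 2,595; DTI = 2,595/6,650 = 39%.
LTV = 79,500/87,500 = 90.9%.
Reserves = 3,420/590 = 5.8 months.
Program A: score 693 ≥ 580; DTI 39% ≤ 50%; LTV 90.9% > 80%; reserves 5.8 ≥ 3 mo → does not qualify.
Program B: score 693 ≥ 660; DTI 39% ≤ 40%; LTV 90.9% ≤ 97%; employment 74 ≥ 24 mo → qualifies.
Program C: score 693 < 720; DTI 39% ≤ 50%; employment 74 ≥ 24 mo; reserves 5.8 < 9 mo → does not qualify.

Program B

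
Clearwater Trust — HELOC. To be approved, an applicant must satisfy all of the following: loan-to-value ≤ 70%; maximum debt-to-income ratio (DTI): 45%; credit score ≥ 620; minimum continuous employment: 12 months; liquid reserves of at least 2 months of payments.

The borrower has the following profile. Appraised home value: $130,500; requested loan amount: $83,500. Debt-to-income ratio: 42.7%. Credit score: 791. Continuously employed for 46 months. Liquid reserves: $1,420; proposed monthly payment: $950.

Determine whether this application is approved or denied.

LTV = 83,500/130,500 = 64% ≤ 70%
DTI 42.7% ≤ 45%
Credit score 791 ≥ 620 (meets)
Employment 46 ≥ 12 months
Reserves: 1,420 ÷ 950 = 1.5 months (below 2-month minimum)
Fails on reserves.

Denied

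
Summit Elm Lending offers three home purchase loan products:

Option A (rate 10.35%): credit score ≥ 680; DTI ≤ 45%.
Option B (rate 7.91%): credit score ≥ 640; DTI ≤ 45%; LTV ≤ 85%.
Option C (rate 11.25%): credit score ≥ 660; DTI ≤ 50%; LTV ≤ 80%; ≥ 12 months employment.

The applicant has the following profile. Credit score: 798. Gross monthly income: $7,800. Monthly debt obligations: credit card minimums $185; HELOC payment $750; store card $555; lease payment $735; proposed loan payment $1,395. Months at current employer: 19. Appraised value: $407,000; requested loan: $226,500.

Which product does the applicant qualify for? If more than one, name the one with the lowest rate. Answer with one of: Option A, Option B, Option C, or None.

Option C

Total debts = (185 + 750 + 555 + 735 + 1,395) = 3,620; DTI = 3,620/7,800 = 46.4%.
LTV = 226,500/407,000 = 55.7%.
Option A: score 798 ≥ 680; DTI 46.4% > 45% → does not qualify.
Option B: score 798 ≥ 640; DTI 46.4% > 45%; LTV 55.7% ≤ 85% → does not qualify.
Option C: score 798 ≥ 660; DTI 46.4% ≤ 50%; LTV 55.7% ≤ 80%; employment 19 ≥ 12 mo → qualifies.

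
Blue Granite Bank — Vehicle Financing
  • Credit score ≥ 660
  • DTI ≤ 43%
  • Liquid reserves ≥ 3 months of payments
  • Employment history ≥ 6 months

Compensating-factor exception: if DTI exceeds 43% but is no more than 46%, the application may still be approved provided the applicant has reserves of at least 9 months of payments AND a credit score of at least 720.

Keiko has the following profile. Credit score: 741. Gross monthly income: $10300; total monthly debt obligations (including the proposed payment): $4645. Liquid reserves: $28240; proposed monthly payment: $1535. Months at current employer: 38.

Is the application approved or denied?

Approved

Credit score 741 ≥ 660 (meets base)
DTI = 4,645/10,300 = 45.1% > 43% — standard DTI limit exceeded.
Reserves = 28,240/1,535 = 18.4 months ≥ 3
Employment 38 ≥ 6 months
45.1% falls in the override range (43%–46%), so the compensating-factor test applies.
Reserves 18.4 ≥ 9 months; credit score 741 ≥ 720.
Both compensating conditions met → exception applies.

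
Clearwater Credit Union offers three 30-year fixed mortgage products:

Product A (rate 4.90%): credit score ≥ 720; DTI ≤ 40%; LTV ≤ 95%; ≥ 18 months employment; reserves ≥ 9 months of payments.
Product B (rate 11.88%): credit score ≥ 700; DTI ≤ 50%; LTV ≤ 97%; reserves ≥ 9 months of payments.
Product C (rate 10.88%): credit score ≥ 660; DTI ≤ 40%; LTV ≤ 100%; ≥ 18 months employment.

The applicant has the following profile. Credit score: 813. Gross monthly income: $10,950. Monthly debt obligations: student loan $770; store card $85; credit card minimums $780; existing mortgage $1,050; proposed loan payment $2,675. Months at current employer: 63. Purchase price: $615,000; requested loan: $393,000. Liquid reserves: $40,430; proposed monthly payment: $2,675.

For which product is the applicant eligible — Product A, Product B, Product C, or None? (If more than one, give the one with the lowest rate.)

Product B

Total debts = (770 + 85 + 780 + 1,050 + 2,675) = 5,360; DTI = 5,360/10,950 = 48.9%.
LTV = 393,000/615,000 = 63.9%.
Reserves = 40,430/2,675 = 15.1 months.
Product A: score 813 ≥ 720; DTI 48.9% > 40%; LTV 63.9% ≤ 95%; employment 63 ≥ 18 mo; reserves 15.1 ≥ 9 mo → does not qualify.
Product B: score 813 ≥ 700; DTI 48.9% ≤ 50%; LTV 63.9% ≤ 97%; reserves 15.1 ≥ 9 mo → qualifies.
Product C: score 813 ≥ 660; DTI 48.9% > 40%; LTV 63.9% ≤ 100%; employment 63 ≥ 18 mo → does not qualify.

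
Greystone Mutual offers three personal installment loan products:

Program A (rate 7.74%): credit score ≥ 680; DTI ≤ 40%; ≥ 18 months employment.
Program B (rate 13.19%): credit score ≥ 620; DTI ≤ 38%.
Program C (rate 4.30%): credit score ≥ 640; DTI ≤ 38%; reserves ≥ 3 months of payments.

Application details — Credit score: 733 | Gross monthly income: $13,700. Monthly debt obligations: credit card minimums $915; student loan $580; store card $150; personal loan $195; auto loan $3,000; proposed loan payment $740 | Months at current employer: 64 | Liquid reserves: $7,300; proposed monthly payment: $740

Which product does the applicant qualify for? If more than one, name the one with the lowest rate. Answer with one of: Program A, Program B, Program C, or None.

None

Total debts = (915 + 580 + 150 + 195 + 3,000 + 740) = 5,580; DTI = 5,580/13,700 = 40.7%.
Reserves = 7,300/740 = 9.9 months.
Program A: score 733 ≥ 680; DTI 40.7% > 40%; employment 64 ≥ 18 mo → does not qualify.
Program B: score 733 ≥ 620; DTI 40.7% > 38% → does not qualify.
Program C: score 733 ≥ 640; DTI 40.7% > 38%; reserves 9.9 ≥ 3 mo → does not qualify.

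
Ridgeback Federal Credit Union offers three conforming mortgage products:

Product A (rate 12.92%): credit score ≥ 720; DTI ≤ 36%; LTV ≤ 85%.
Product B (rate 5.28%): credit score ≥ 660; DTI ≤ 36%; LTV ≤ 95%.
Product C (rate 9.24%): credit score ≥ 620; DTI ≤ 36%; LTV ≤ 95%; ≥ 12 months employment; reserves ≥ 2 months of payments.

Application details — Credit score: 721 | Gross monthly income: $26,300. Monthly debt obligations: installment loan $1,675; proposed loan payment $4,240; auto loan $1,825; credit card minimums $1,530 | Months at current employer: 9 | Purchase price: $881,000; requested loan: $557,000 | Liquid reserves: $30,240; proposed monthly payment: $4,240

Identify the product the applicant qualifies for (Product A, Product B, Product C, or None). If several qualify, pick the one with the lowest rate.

Total debts = (1,675 + 4,240 + 1,825 + 1,530) = 9,270; DTI = 9,270/26,300 = 35.2%.
LTV = 557,000/881,000 = 63.2%.
Reserves = 30,240/4,240 = 7.1 months.
Product A: score 721 ≥ 720; DTI 35.2% ≤ 36%; LTV 63.2% ≤ 85% → qualifies.
Product B: score 721 ≥ 660; DTI 35.2% ≤ 36%; LTV 63.2% ≤ 95% → qualifies.
Product C: score 721 ≥ 620; DTI 35.2% ≤ 36%; LTV 63.2% ≤ 95%; employment 9 < 12 mo; reserves 7.1 ≥ 2 mo → does not qualify.
Qualifying: Product A, Product B. Lowest rate is 5.28% → Product B.

Product B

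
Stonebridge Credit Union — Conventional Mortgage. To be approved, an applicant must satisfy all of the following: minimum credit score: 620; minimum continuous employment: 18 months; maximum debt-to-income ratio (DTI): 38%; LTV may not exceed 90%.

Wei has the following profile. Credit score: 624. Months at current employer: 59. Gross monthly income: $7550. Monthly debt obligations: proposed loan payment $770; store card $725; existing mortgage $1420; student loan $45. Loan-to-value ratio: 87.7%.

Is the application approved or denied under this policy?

Credit score 624 ≥ 620 (meets)
Employment 59 ≥ 18 months
Total monthly debts = (770 + 725 + 1,420 + 45) = 2,960. Debt-to-income = 2,960/7,550 = 39.2% — over 38% limit
LTV 87.7% — within 90%
Fails on DTI.

Denied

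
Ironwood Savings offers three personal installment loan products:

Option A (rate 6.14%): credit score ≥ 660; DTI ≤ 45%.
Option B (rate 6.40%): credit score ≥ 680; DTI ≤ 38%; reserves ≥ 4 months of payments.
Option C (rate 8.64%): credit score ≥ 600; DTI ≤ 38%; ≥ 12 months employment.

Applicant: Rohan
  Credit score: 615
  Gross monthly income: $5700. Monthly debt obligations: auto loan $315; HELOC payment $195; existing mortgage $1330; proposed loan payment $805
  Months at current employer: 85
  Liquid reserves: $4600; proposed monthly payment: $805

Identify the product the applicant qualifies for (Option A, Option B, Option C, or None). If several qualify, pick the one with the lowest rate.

None

Total debts = (315 + 195 + 1,330 + 805) = 2,645; DTI = 2,645/5,700 = 46.4%.
Reserves = 4,600/805 = 5.7 months.
Option A: score 615 < 660; DTI 46.4% > 45% → does not qualify.
Option B: score 615 < 680; DTI 46.4% > 38%; reserves 5.7 ≥ 4 mo → does not qualify.
Option C: score 615 ≥ 600; DTI 46.4% > 38%; employment 85 ≥ 12 mo → does not qualify.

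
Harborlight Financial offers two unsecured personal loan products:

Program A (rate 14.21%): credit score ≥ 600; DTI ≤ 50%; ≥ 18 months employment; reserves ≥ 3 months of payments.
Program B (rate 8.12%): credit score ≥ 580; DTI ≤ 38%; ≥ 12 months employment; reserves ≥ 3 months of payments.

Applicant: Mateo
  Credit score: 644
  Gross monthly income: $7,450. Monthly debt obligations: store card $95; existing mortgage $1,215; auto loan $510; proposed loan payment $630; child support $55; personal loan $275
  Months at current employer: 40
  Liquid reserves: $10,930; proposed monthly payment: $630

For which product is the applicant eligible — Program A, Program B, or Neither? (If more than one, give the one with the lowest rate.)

Total debts = (95 + 1,215 + 510 + 630 + 55 + 275) = 2,780; DTI = 2,780/7,450 = 37.3%.
Reserves = 10,930/630 = 17.3 months.
Program A: score 644 ≥ 600; DTI 37.3% ≤ 50%; employment 40 ≥ 18 mo; reserves 17.3 ≥ 3 mo → qualifies.
Program B: score 644 ≥ 580; DTI 37.3% ≤ 38%; employment 40 ≥ 12 mo; reserves 17.3 ≥ 3 mo → qualifies.
Qualifying: Program A, Program B. Lowest rate is 8.12% → Program B.

Program B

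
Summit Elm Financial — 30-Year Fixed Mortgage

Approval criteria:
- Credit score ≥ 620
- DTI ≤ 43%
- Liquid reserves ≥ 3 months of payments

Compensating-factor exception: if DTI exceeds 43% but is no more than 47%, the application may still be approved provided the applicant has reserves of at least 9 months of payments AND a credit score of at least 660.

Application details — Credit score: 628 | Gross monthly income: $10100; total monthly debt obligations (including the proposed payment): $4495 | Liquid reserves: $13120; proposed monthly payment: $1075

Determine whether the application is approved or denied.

Credit score 628 ≥ 620 (meets base)
DTI = 4,495/10,100 = 44.5% > 43% — standard DTI limit exceeded.
Liquid reserves cover 13,120/1,075 = 12.2 months — ≥ 3 required
44.5% falls in the override range (43%–47%), so the compensating-factor test applies.
Reserves 12.2 ≥ 9 months; credit score 628 < 660.
Compensating-factor requirement not fully met.

Denied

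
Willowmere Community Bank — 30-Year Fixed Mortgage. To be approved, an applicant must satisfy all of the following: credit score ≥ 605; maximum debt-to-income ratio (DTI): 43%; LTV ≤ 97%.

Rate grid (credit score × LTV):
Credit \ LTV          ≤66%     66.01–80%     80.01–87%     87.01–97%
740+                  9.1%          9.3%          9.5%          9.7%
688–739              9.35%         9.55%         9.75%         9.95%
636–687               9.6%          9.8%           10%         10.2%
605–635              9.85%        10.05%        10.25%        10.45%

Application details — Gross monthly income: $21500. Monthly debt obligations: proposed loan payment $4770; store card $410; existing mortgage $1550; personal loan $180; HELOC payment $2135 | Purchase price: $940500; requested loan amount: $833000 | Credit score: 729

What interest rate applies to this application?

9.95%

Credit score 729 ≥ 605; Total monthly debts = (4,770 + 410 + 1,550 + 180 + 2,135) = 9,045. Debt-to-income = 9,045/21,500 = 42.1% — meets 43% limit
LTV: 833,000 ÷ 940,500 = 88.6%, within 97% cap
Score 729 is in the 688–739 band; LTV 88.6% is in the 87.01–97% band → 9.95%.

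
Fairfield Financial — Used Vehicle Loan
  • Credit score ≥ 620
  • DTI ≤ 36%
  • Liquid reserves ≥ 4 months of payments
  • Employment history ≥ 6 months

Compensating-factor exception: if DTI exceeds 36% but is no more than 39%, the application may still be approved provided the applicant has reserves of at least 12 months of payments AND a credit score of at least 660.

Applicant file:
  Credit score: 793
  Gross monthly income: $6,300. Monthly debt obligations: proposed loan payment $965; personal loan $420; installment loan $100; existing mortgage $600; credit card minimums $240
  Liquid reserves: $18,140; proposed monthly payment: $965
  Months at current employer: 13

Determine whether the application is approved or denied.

Approved

Credit score 793 ≥ 620 (meets base)
Total debts = (965 + 420 + 100 + 600 + 240) = 2,325. DTI = 2,325/6,300 = 36.9% > 36% — standard DTI limit exceeded.
Reserves: 18,140 ÷ 965 = 18.8 months (meets 4-month minimum)
Employment 13 ≥ 6 months
DTI 36.9% is within the 36%–39% exception band; checking compensating factors.
Reserves 18.8 ≥ 12 months; credit score 793 ≥ 660.
Both override conditions satisfied; DTI exception granted.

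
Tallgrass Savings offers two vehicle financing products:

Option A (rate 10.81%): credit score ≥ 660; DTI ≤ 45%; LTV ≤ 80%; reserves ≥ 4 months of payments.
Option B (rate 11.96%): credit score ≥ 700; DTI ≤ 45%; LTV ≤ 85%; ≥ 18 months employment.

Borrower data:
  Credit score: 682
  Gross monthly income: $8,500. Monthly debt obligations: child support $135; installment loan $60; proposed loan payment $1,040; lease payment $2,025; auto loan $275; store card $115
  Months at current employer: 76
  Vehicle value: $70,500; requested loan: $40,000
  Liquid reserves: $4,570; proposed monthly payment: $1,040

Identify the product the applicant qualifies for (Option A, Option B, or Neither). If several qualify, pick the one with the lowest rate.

Total debts = (135 + 60 + 1,040 + 2,025 + 275 + 115) = 3,650; DTI = 3,650/8,500 = 42.9%.
LTV = 40,000/70,500 = 56.7%.
Reserves = 4,570/1,040 = 4.4 months.
Option A: score 682 ≥ 660; DTI 42.9% ≤ 45%; LTV 56.7% ≤ 80%; reserves 4.4 ≥ 4 mo → qualifies.
Option B: score 682 < 700; DTI 42.9% ≤ 45%; LTV 56.7% ≤ 85%; employment 76 ≥ 18 mo → does not qualify.

Option A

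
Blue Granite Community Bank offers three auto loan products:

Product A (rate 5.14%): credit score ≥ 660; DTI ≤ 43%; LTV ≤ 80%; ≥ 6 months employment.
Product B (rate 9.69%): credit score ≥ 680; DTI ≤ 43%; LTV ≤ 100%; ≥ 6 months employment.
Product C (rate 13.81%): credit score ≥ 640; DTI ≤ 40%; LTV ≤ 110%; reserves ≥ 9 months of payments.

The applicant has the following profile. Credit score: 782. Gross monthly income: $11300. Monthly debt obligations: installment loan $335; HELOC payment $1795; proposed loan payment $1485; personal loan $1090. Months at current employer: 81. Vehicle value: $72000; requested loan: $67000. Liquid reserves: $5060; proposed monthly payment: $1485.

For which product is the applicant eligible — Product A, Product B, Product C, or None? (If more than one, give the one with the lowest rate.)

Total debts = (335 + 1,795 + 1,485 + 1,090) = 4,705; DTI = 4,705/11,300 = 41.6%.
LTV = 67,000/72,000 = 93.1%.
Reserves = 5,060/1,485 = 3.4 months.
Product A: score 782 ≥ 660; DTI 41.6% ≤ 43%; LTV 93.1% > 80%; employment 81 ≥ 6 mo → does not qualify.
Product B: score 782 ≥ 680; DTI 41.6% ≤ 43%; LTV 93.1% ≤ 100%; employment 81 ≥ 6 mo → qualifies.
Product C: score 782 ≥ 640; DTI 41.6% > 40%; LTV 93.1% ≤ 110%; reserves 3.4 < 9 mo → does not qualify.

Product B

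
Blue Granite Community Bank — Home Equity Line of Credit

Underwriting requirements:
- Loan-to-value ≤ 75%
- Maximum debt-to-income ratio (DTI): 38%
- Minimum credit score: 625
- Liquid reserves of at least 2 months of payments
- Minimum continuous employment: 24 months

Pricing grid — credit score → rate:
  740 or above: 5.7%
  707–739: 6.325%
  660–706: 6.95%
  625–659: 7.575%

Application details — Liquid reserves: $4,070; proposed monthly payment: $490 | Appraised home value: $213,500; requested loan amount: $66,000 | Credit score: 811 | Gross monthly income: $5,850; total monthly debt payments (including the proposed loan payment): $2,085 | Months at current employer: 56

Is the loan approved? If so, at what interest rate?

Credit score 811 ≥ 625 (meets minimum)
Loan-to-value = 66,000/213,500 = 30.9% — pass (75% max)
Debt-to-income = 2,085/5,850 = 35.6% — meets 38% limit
Employment 56 ≥ 24 months
Reserves: 4,070 ÷ 490 = 8.3 months (meets 2-month minimum)
All requirements met. Score 811 falls in the 740 or above tier → 5.7%.

Approved at 5.7%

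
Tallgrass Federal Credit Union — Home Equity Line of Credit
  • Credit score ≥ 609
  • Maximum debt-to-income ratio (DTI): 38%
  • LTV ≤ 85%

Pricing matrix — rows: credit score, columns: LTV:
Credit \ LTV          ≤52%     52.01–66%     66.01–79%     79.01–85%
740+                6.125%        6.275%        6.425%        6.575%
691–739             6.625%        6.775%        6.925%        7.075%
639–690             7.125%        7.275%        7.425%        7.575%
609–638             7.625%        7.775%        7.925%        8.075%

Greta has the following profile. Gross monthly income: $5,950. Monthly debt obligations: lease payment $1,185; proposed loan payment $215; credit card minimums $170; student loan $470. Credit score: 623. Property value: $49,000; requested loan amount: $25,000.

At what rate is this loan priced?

Credit score 623 ≥ 609; Total monthly debts = (1,185 + 215 + 170 + 470) = 2,040. Debt-to-income = 2,040/5,950 = 34.3% — meets 38% limit
Loan-to-value = 25,000/49,000 = 51% — pass (85% max)
Score 623 is in the 609–638 band; LTV 51% is in the ≤52% band → 7.625%.

7.625%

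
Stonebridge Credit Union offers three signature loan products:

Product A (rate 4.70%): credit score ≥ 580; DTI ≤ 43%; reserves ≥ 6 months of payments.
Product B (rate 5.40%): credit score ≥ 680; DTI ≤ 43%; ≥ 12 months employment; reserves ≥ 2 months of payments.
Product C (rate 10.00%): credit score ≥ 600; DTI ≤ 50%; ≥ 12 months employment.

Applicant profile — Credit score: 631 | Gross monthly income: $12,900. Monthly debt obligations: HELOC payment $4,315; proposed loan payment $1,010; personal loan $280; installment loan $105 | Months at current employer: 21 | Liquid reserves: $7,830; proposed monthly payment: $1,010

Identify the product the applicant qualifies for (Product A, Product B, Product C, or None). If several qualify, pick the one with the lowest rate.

Product C

Total debts = (4,315 + 1,010 + 280 + 105) = 5,710; DTI = 5,710/12,900 = 44.3%.
Reserves = 7,830/1,010 = 7.8 months.
Product A: score 631 ≥ 580; DTI 44.3% > 43%; reserves 7.8 ≥ 6 mo → does not qualify.
Product B: score 631 < 680; DTI 44.3% > 43%; employment 21 ≥ 12 mo; reserves 7.8 ≥ 2 mo → does not qualify.
Product C: score 631 ≥ 600; DTI 44.3% ≤ 50%; employment 21 ≥ 12 mo → qualifies.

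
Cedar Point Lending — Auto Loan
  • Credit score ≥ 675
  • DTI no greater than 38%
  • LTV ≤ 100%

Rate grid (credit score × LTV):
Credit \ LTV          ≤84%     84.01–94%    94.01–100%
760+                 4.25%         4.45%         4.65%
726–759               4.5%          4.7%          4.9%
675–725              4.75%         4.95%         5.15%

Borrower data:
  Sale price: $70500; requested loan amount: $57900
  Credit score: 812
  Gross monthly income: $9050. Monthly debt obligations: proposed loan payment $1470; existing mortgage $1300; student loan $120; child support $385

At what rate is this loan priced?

4.25%

Credit score 812 ≥ 675; Total monthly debts = (1,470 + 1,300 + 120 + 385) = 3,275. Debt-to-income = 3,275/9,050 = 36.2% — meets 38% limit
LTV: 57,900 ÷ 70,500 = 82.1%, within 100% cap
Credit 812 → row 760+; LTV 82.1% → column ≤84%. Grid cell → 4.25%.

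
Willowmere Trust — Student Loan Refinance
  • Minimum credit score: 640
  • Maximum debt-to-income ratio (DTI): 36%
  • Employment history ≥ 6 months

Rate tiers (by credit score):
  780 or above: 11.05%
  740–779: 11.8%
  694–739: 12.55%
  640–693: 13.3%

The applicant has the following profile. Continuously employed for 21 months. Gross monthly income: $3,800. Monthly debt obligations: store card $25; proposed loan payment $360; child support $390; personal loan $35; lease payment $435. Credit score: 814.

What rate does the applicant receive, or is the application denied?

Credit score 814 ≥ 640 (meets minimum)
Employment 21 ≥ 6 months
Total monthly debts = (25 + 360 + 390 + 35 + 435) = 1,245. DTI = 1,245/3,800 = 32.8% ≤ 36%
All requirements met. Score 814 falls in the 780 or above tier → 11.05%.

Approved at 11.05%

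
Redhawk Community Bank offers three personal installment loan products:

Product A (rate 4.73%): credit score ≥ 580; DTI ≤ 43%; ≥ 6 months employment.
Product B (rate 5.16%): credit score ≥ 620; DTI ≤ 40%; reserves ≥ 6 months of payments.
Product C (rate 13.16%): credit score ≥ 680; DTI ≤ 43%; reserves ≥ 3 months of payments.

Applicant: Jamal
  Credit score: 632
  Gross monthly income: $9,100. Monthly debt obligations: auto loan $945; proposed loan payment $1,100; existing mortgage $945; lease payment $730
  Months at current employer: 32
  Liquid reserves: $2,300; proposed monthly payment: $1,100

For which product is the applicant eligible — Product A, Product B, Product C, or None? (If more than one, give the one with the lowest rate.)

Product A

Total debts = (945 + 1,100 + 945 + 730) = 3,720; DTI = 3,720/9,100 = 40.9%.
Reserves = 2,300/1,100 = 2.1 months.
Product A: score 632 ≥ 580; DTI 40.9% ≤ 43%; employment 32 ≥ 6 mo → qualifies.
Product B: score 632 ≥ 620; DTI 40.9% > 40%; reserves 2.1 < 6 mo → does not qualify.
Product C: score 632 < 680; DTI 40.9% ≤ 43%; reserves 2.1 < 3 mo → does not qualify.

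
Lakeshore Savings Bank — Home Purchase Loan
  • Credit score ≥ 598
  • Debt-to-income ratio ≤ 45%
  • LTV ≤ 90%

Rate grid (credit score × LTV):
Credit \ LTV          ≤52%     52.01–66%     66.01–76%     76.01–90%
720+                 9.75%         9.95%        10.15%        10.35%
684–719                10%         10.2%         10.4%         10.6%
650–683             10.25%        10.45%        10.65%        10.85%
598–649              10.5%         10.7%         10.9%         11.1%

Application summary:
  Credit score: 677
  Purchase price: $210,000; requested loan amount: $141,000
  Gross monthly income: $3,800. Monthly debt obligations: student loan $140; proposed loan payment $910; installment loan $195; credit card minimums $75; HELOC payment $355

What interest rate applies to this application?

Credit score 677 ≥ 598; Total monthly debts = (140 + 910 + 195 + 75 + 355) = 1,675. Debt-to-income = 1,675/3,800 = 44.1% — meets 45% limit
LTV = 141,000/210,000 = 67.1% ≤ 90%
Row: 677 falls in 650–683. Column: 67.1% falls in 66.01–76%. Rate = 10.65%.

10.65%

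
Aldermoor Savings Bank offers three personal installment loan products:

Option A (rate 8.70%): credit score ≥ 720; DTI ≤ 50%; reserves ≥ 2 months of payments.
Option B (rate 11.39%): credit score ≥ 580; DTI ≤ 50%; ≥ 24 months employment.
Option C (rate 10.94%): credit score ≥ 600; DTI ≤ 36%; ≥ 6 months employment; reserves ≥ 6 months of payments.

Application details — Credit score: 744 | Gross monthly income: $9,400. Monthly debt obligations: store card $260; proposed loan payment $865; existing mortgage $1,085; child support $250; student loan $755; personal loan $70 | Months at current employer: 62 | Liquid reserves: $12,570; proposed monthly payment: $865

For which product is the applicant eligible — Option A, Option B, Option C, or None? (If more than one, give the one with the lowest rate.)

Option A

Total debts = (260 + 865 + 1,085 + 250 + 755 + 70) = 3,285; DTI = 3,285/9,400 = 34.9%.
Reserves = 12,570/865 = 14.5 months.
Option A: score 744 ≥ 720; DTI 34.9% ≤ 50%; reserves 14.5 ≥ 2 mo → qualifies.
Option B: score 744 ≥ 580; DTI 34.9% ≤ 50%; employment 62 ≥ 24 mo → qualifies.
Option C: score 744 ≥ 600; DTI 34.9% ≤ 36%; employment 62 ≥ 6 mo; reserves 14.5 ≥ 6 mo → qualifies.
Qualifying: Option A, Option B, Option C. Lowest rate is 8.70% → Option A.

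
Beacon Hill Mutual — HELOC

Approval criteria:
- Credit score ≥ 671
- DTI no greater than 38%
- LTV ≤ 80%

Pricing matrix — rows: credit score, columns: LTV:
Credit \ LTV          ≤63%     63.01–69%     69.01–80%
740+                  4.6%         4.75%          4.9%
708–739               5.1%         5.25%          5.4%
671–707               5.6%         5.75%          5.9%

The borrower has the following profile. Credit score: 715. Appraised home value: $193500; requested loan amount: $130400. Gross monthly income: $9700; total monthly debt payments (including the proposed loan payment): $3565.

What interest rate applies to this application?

5.25%

Credit score 715 ≥ 671; Debt-to-income = 3,565/9,700 = 36.8% — meets 38% limit
Loan-to-value = 130,400/193,500 = 67.4% — pass (80% max)
Score 715 is in the 708–739 band; LTV 67.4% is in the 63.01–69% band → 5.25%.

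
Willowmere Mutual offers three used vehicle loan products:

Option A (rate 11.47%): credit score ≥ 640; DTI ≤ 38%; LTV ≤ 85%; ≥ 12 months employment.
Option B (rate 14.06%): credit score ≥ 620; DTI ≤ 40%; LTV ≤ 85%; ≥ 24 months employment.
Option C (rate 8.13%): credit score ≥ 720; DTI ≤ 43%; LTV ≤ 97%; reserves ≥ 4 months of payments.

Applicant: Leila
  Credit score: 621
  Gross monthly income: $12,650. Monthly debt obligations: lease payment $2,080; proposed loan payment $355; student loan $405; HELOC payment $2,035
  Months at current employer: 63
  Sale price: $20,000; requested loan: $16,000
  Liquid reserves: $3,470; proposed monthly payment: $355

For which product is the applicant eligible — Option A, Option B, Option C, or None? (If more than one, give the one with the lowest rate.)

Option B

Total debts = (2,080 + 355 + 405 + 2,035) = 4,875; DTI = 4,875/12,650 = 38.5%.
LTV = 16,000/20,000 = 80%.
Reserves = 3,470/355 = 9.8 months.
Option A: score 621 < 640; DTI 38.5% > 38%; LTV 80% ≤ 85%; employment 63 ≥ 12 mo → does not qualify.
Option B: score 621 ≥ 620; DTI 38.5% ≤ 40%; LTV 80% ≤ 85%; employment 63 ≥ 24 mo → qualifies.
Option C: score 621 < 720; DTI 38.5% ≤ 43%; LTV 80% ≤ 97%; reserves 9.8 ≥ 4 mo → does not qualify.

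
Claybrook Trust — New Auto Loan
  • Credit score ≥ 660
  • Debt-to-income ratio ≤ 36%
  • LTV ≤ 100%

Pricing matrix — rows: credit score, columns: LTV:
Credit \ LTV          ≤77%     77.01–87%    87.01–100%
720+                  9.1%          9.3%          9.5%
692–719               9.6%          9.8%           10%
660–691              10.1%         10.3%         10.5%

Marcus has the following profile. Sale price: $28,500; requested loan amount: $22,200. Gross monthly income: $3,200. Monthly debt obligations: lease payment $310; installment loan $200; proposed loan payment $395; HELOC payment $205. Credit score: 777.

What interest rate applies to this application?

Credit score 777 ≥ 660; Total monthly debts = (310 + 200 + 395 + 205) = 1,110. DTI: 1,110 ÷ 3,200 = 34.7%, within the 36% cap
Loan-to-value = 22,200/28,500 = 77.9% — pass (100% max)
Score 777 is in the 720+ band; LTV 77.9% is in the 77.01–87% band → 9.3%.

9.3%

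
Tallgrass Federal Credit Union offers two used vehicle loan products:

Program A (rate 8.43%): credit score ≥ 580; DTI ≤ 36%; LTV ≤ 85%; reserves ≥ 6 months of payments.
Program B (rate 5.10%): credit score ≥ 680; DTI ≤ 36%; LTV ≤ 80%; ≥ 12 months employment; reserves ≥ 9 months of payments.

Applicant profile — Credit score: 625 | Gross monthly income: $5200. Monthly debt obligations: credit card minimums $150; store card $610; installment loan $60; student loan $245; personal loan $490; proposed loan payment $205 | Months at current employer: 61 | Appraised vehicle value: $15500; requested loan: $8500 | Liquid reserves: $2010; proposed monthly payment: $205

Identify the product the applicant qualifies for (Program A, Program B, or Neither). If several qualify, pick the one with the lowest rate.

Total debts = (150 + 610 + 60 + 245 + 490 + 205) = 1,760; DTI = 1,760/5,200 = 33.8%.
LTV = 8,500/15,500 = 54.8%.
Reserves = 2,010/205 = 9.8 months.
Program A: score 625 ≥ 580; DTI 33.8% ≤ 36%; LTV 54.8% ≤ 85%; reserves 9.8 ≥ 6 mo → qualifies.
Program B: score 625 < 680; DTI 33.8% ≤ 36%; LTV 54.8% ≤ 80%; employment 61 ≥ 12 mo; reserves 9.8 ≥ 9 mo → does not qualify.

Program A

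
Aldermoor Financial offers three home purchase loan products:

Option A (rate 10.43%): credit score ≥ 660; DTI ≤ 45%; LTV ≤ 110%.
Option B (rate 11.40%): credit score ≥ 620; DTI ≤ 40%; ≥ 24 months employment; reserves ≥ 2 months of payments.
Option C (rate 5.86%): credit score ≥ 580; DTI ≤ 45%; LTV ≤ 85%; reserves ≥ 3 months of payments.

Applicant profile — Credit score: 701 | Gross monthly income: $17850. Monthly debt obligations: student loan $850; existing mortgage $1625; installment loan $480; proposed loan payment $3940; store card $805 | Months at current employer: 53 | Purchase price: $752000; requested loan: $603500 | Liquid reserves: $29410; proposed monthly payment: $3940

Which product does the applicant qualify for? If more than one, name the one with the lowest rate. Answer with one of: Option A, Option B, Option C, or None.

Total debts = (850 + 1,625 + 480 + 3,940 + 805) = 7,700; DTI = 7,700/17,850 = 43.1%.
LTV = 603,500/752,000 = 80.3%.
Reserves = 29,410/3,940 = 7.5 months.
Option A: score 701 ≥ 660; DTI 43.1% ≤ 45%; LTV 80.3% ≤ 110% → qualifies.
Option B: score 701 ≥ 620; DTI 43.1% > 40%; employment 53 ≥ 24 mo; reserves 7.5 ≥ 2 mo → does not qualify.
Option C: score 701 ≥ 580; DTI 43.1% ≤ 45%; LTV 80.3% ≤ 85%; reserves 7.5 ≥ 3 mo → qualifies.
Qualifying: Option A, Option C. Lowest rate is 5.86% → Option C.

Option C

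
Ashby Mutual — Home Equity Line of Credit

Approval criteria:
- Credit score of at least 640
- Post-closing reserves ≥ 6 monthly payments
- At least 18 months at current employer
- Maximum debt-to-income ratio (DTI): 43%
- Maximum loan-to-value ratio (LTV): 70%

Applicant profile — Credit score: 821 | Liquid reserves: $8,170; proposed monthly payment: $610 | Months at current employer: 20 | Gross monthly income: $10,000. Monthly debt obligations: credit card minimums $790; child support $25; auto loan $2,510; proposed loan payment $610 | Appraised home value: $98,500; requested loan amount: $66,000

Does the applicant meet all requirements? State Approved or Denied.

Approved

Credit score 821 ≥ 640 (meets)
Reserves: 8,170 ÷ 610 = 13.4 months (meets 6-month minimum)
Employment 20 ≥ 18 months
Total monthly debts = (790 + 25 + 2,510 + 610) = 3,935. Debt-to-income = 3,935/10,000 = 39.4% — meets 43% limit
LTV: 66,000 ÷ 98,500 = 67%, within 70% cap
All criteria satisfied.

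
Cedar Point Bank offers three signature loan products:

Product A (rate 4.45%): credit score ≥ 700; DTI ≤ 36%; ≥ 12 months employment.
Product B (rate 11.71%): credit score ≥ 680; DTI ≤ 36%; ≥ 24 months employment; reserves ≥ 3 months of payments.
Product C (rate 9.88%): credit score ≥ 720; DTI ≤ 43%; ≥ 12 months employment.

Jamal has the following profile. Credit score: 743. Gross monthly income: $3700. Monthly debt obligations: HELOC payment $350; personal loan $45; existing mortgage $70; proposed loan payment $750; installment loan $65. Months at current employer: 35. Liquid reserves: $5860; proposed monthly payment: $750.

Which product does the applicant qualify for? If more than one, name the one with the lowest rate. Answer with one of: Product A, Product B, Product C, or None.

Total debts = (350 + 45 + 70 + 750 + 65) = 1,280; DTI = 1,280/3,700 = 34.6%.
Reserves = 5,860/750 = 7.8 months.
Product A: score 743 ≥ 700; DTI 34.6% ≤ 36%; employment 35 ≥ 12 mo → qualifies.
Product B: score 743 ≥ 680; DTI 34.6% ≤ 36%; employment 35 ≥ 24 mo; reserves 7.8 ≥ 3 mo → qualifies.
Product C: score 743 ≥ 720; DTI 34.6% ≤ 43%; employment 35 ≥ 12 mo → qualifies.
Qualifying: Product A, Product B, Product C. Lowest rate is 4.45% → Product A.

Product A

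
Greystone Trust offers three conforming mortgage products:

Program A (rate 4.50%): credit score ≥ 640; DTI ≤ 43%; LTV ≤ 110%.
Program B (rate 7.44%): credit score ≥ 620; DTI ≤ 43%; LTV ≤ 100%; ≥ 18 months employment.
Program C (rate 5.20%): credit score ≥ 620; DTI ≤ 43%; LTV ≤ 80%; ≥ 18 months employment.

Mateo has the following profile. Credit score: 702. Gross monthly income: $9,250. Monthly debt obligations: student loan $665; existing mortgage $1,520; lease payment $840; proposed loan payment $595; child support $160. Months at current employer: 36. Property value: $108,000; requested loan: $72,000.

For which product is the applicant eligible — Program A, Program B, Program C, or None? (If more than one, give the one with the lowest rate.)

Total debts = (665 + 1,520 + 840 + 595 + 160) = 3,780; DTI = 3,780/9,250 = 40.9%.
LTV = 72,000/108,000 = 66.7%.
Program A: score 702 ≥ 640; DTI 40.9% ≤ 43%; LTV 66.7% ≤ 110% → qualifies.
Program B: score 702 ≥ 620; DTI 40.9% ≤ 43%; LTV 66.7% ≤ 100%; employment 36 ≥ 18 mo → qualifies.
Program C: score 702 ≥ 620; DTI 40.9% ≤ 43%; LTV 66.7% ≤ 80%; employment 36 ≥ 18 mo → qualifies.
Qualifying: Program A, Program B, Program C. Lowest rate is 4.50% → Program A.

Program A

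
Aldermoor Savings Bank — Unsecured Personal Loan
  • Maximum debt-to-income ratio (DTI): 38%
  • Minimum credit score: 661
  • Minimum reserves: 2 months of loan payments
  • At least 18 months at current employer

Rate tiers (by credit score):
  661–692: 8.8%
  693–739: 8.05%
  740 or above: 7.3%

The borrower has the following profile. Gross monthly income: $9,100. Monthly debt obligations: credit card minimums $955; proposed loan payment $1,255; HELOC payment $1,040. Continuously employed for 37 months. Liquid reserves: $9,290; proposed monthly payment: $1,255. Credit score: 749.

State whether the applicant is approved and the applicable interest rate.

Approved at 7.3%

Credit score 749 ≥ 661 (meets minimum)
Reserves: 9,290 ÷ 1,255 = 7.4 months (meets 2-month minimum)
Total monthly debts = (955 + 1,255 + 1,040) = 3,250. DTI: 3,250 ÷ 9,100 = 35.7%, within the 38% cap
Employment 37 ≥ 18 months
All requirements met. Score 749 falls in the 740 or above tier → 7.3%.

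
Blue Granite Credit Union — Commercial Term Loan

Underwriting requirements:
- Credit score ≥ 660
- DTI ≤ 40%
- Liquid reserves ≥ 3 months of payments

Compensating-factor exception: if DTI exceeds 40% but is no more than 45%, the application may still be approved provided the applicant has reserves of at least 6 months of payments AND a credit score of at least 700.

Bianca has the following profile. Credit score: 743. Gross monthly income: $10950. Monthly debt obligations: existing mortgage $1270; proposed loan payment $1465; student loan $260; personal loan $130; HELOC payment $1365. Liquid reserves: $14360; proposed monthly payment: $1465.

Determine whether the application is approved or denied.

Approved

Credit score 743 ≥ 660 (meets base)
Total debts = (1,270 + 1,465 + 260 + 130 + 1,365) = 4,490. DTI: 4,490 ÷ 10,950 = 41%, over the 40% base limit.
Reserves: 14,360 ÷ 1,465 = 9.8 months (meets 3-month minimum)
DTI 41% is within the 40%–45% exception band; checking compensating factors.
Override check — reserves: 9.8 mo (ok); score: 743 (ok).
Both override conditions satisfied; DTI exception granted.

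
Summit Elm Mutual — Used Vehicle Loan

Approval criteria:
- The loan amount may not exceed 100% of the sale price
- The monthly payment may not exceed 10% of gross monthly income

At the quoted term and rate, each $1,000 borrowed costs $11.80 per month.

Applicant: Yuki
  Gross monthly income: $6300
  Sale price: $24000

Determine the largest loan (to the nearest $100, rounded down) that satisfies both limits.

Payment cap: 10% × $6,300 = $630/month.
At $11.80 per $1,000, that supports 630/11.80 × 1,000 ≈ $53,389 → $53,300.
LTV cap: 100% × $24,000 = $24,000 → $24,000.
Binding constraint: loan-to-value.

$24,000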